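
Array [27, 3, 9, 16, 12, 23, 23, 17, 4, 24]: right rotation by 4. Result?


Right rotate by 4: [23, 17, 4, 24, 27, 3, 9, 16, 12, 23]


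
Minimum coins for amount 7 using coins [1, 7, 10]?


dp[0]=0; dp[i]=1+min(dp[i-c] for c in coins)
...dp[2]=2, dp[3]=3, dp[4]=4, dp[5]=5, dp[6]=6, dp[7]=1
Minimum coins for 7 = 1


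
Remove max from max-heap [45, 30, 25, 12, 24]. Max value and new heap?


Max = 45
Replace root with last, heapify down
Resulting heap: [30, 24, 25, 12]


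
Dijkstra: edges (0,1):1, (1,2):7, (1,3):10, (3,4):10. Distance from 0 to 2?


Dijkstra from 0:
Distances: {0: 0, 1: 1, 2: 8, 3: 11, 4: 21}
Shortest distance to 2 = 8, path = [0, 1, 2]


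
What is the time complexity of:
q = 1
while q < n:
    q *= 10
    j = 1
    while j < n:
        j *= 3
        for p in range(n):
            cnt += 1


Per nesting level: O(log n) * O(log n) * O(n) = O(n (log n)^2)
Complexity: O(n (log n)^2)


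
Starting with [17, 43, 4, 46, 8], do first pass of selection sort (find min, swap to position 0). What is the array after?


After one pass: [4, 43, 17, 46, 8]


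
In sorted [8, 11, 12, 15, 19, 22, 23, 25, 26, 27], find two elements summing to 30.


Two pointers: lo=0, hi=9
Found pair: (8, 22) summing to 30


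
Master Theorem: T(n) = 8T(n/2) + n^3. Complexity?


a=8, b=2, c=3. log_2(8)=3 = c=3. Case 2: O(n^c log n) = O(n^3 log n)
Complexity: O(n^3 log n)


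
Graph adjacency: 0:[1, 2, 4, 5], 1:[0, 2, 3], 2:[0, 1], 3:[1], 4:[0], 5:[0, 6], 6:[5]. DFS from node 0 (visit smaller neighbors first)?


DFS stack-based: start with [0]
Visit order: [0, 1, 2, 3, 4, 5, 6]


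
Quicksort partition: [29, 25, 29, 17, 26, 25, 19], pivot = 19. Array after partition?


Elements <= 19 go left of pivot.
Result: [17, 19, 29, 29, 26, 25, 25], pivot at index 1


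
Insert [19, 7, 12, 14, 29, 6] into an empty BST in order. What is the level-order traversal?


Root = 19; build tree by BST insertion.
Level-Order traversal: [19, 7, 29, 6, 12, 14]


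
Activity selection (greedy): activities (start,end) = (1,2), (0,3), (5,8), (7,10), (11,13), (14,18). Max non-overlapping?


Greedy: pick earliest-ending, then skip overlaps.
Selected (4 activities): [(1, 2), (5, 8), (11, 13), (14, 18)]


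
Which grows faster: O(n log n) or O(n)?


linear grows slower than linearithmic
O(n) is asymptotically smaller; O(n log n) grows faster


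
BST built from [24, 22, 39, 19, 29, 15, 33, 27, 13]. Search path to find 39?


BST root = 24
Search for 39: compare at each node
Path: [24, 39]


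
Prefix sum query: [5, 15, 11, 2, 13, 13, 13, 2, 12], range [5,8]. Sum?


Prefix sums: [0, 5, 20, 31, 33, 46, 59, 72, 74, 86]
Sum[5..8] = prefix[9] - prefix[5] = 86 - 46 = 40


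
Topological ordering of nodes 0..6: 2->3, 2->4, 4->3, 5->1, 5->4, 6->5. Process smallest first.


Kahn's algorithm, process smallest node first
Order: [0, 2, 6, 5, 1, 4, 3]


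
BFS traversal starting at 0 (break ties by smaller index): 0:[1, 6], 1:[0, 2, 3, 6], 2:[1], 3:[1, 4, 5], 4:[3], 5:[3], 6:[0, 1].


BFS queue: start with [0]
Visit order: [0, 1, 6, 2, 3, 4, 5]


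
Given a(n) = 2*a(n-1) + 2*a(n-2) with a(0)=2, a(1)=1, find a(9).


Build bottom-up:
...a(7)=808, a(8)=2208, a(9)=2*2208+2*808=6032


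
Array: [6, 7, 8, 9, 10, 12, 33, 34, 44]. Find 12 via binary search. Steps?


Search for 12:
[0,8] mid=4 arr[4]=10
[5,8] mid=6 arr[6]=33
[5,5] mid=5 arr[5]=12
Total: 3 comparisons


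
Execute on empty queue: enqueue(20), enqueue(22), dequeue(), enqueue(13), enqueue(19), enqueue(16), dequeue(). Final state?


enqueue(20) -> [20]
enqueue(22) -> [20, 22]
dequeue() returns 20 -> [22]
enqueue(13) -> [22, 13]
enqueue(19) -> [22, 13, 19]
enqueue(16) -> [22, 13, 19, 16]
dequeue() returns 22 -> [13, 19, 16]
Final queue (front to back): [13, 19, 16]


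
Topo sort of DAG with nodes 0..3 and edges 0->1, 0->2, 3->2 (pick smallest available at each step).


Kahn's algorithm, process smallest node first
Order: [0, 1, 3, 2]


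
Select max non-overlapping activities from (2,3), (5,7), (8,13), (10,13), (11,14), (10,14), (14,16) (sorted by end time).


Greedy: pick earliest-ending, then skip overlaps.
Selected (4 activities): [(2, 3), (5, 7), (8, 13), (14, 16)]


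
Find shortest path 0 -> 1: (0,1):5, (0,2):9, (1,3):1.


Dijkstra from 0:
Distances: {0: 0, 1: 5, 2: 9, 3: 6}
Shortest distance to 1 = 5, path = [0, 1]


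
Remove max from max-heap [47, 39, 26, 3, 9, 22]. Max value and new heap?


Max = 47
Replace root with last, heapify down
Resulting heap: [39, 22, 26, 3, 9]


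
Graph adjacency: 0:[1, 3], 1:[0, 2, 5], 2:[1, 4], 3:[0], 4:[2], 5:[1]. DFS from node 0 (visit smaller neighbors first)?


DFS stack-based: start with [0]
Visit order: [0, 1, 2, 4, 5, 3]


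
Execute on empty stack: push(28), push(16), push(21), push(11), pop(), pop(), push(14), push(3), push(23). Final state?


push(28) -> [28]
push(16) -> [28, 16]
push(21) -> [28, 16, 21]
push(11) -> [28, 16, 21, 11]
pop() returns 11 -> [28, 16, 21]
pop() returns 21 -> [28, 16]
push(14) -> [28, 16, 14]
push(3) -> [28, 16, 14, 3]
push(23) -> [28, 16, 14, 3, 23]
Final stack (bottom to top): [28, 16, 14, 3, 23]


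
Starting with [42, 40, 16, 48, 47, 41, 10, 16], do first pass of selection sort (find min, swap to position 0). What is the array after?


After one pass: [10, 40, 16, 48, 47, 41, 42, 16]


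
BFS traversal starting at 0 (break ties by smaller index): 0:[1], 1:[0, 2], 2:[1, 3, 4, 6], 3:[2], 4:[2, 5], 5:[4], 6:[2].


BFS queue: start with [0]
Visit order: [0, 1, 2, 3, 4, 6, 5]


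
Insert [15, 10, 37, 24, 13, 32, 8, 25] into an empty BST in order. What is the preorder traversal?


Root = 15; build tree by BST insertion.
Preorder traversal: [15, 10, 8, 13, 37, 24, 32, 25]


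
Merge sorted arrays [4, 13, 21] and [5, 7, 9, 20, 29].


Compare heads, take smaller each step.
Merged: [4, 5, 7, 9, 13, 20, 21, 29]


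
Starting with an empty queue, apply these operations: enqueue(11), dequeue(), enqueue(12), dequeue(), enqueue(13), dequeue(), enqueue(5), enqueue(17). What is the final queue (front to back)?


enqueue(11) -> [11]
dequeue() returns 11 -> []
enqueue(12) -> [12]
dequeue() returns 12 -> []
enqueue(13) -> [13]
dequeue() returns 13 -> []
enqueue(5) -> [5]
enqueue(17) -> [5, 17]
Final queue (front to back): [5, 17]


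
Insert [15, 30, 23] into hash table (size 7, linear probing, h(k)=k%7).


Insertions: 15->slot 1; 30->slot 2; 23->slot 3
Table: [None, 15, 30, 23, None, None, None]


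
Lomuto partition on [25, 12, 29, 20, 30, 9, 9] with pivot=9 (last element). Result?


Elements <= 9 go left of pivot.
Result: [9, 9, 29, 20, 30, 25, 12], pivot at index 1


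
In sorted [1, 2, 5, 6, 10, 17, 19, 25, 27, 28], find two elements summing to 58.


Two pointers: lo=0, hi=9
No pair sums to 58


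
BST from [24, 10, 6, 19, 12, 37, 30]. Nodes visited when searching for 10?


BST root = 24
Search for 10: compare at each node
Path: [24, 10]


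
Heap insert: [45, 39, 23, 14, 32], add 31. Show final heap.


Append 31: [45, 39, 23, 14, 32, 31]
Bubble up: swap idx 5(31) with idx 2(23)
Result: [45, 39, 31, 14, 32, 23]


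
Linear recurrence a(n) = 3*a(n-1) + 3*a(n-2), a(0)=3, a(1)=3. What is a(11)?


Build bottom-up:
...a(9)=189783, a(10)=719523, a(11)=3*719523+3*189783=2727918


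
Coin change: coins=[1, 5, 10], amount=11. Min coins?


dp[0]=0; dp[i]=1+min(dp[i-c] for c in coins)
...dp[6]=2, dp[7]=3, dp[8]=4, dp[9]=5, dp[10]=1, dp[11]=2
Minimum coins for 11 = 2


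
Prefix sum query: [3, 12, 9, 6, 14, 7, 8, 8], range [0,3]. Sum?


Prefix sums: [0, 3, 15, 24, 30, 44, 51, 59, 67]
Sum[0..3] = prefix[4] - prefix[0] = 30 - 0 = 30


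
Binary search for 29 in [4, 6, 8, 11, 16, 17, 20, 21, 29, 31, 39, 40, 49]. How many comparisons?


Search for 29:
[0,12] mid=6 arr[6]=20
[7,12] mid=9 arr[9]=31
[7,8] mid=7 arr[7]=21
[8,8] mid=8 arr[8]=29
Total: 4 comparisons


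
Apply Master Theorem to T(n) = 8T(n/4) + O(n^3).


a=8, b=4, c=3. log_4(8)=1.5 < c=3. Case 3: O(n^c) = O(n^3)
Complexity: O(n^3)


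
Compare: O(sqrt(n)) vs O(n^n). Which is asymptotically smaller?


sublinear grows slower than n^n
O(sqrt(n)) is asymptotically smaller; O(n^n) grows faster


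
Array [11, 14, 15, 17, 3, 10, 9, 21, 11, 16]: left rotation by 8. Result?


Left rotate by 8: [11, 16, 11, 14, 15, 17, 3, 10, 9, 21]


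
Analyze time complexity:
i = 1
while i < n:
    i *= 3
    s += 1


Per nesting level: O(log n) = O(log n)
Complexity: O(log n)


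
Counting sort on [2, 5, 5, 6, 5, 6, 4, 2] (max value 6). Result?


Count array: [0, 0, 2, 0, 1, 3, 2]
Reconstruct: [2, 2, 4, 5, 5, 5, 6, 6]


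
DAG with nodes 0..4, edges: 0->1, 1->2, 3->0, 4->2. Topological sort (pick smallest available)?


Kahn's algorithm, process smallest node first
Order: [3, 0, 1, 4, 2]


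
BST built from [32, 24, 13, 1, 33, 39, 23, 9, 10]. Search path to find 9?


BST root = 32
Search for 9: compare at each node
Path: [32, 24, 13, 1, 9]


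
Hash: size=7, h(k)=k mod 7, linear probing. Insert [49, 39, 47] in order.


Insertions: 49->slot 0; 39->slot 4; 47->slot 5
Table: [49, None, None, None, 39, 47, None]


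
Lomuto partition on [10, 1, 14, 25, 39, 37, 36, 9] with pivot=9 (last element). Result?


Elements <= 9 go left of pivot.
Result: [1, 9, 14, 25, 39, 37, 36, 10], pivot at index 1


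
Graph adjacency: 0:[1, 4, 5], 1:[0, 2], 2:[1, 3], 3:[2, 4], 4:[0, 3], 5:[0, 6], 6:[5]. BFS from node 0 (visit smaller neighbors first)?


BFS queue: start with [0]
Visit order: [0, 1, 4, 5, 2, 3, 6]


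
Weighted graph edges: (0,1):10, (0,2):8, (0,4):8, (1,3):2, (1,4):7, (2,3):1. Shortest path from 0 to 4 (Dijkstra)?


Dijkstra from 0:
Distances: {0: 0, 1: 10, 2: 8, 3: 9, 4: 8}
Shortest distance to 4 = 8, path = [0, 4]


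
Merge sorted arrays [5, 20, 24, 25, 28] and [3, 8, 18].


Compare heads, take smaller each step.
Merged: [3, 5, 8, 18, 20, 24, 25, 28]


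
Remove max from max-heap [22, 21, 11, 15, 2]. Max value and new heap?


Max = 22
Replace root with last, heapify down
Resulting heap: [21, 15, 11, 2]


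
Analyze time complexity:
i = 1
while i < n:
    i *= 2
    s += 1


Per nesting level: O(log n) = O(log n)
Complexity: O(log n)


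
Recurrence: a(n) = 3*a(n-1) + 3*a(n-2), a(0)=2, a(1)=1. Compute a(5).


Build bottom-up:
...a(3)=30, a(4)=117, a(5)=3*117+3*30=441


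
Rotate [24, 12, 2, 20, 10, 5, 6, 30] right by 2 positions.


Right rotate by 2: [6, 30, 24, 12, 2, 20, 10, 5]


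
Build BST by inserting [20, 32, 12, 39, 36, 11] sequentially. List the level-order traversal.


Root = 20; build tree by BST insertion.
Level-Order traversal: [20, 12, 32, 11, 39, 36]


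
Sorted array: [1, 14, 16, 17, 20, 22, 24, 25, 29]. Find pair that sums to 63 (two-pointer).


Two pointers: lo=0, hi=8
No pair sums to 63


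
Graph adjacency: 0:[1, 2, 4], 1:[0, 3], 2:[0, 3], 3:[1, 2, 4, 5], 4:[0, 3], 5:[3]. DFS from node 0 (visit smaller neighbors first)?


DFS stack-based: start with [0]
Visit order: [0, 1, 3, 2, 4, 5]


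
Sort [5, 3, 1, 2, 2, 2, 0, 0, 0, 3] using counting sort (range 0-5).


Count array: [3, 1, 3, 2, 0, 1]
Reconstruct: [0, 0, 0, 1, 2, 2, 2, 3, 3, 5]


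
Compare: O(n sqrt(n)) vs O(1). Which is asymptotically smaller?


constant grows slower than n^1.5
O(1) is asymptotically smaller; O(n sqrt(n)) grows faster


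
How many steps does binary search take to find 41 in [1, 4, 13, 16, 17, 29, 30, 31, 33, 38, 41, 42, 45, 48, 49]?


Search for 41:
[0,14] mid=7 arr[7]=31
[8,14] mid=11 arr[11]=42
[8,10] mid=9 arr[9]=38
[10,10] mid=10 arr[10]=41
Total: 4 comparisons


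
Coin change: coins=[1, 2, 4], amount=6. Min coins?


dp[0]=0; dp[i]=1+min(dp[i-c] for c in coins)
...dp[1]=1, dp[2]=1, dp[3]=2, dp[4]=1, dp[5]=2, dp[6]=2
Minimum coins for 6 = 2


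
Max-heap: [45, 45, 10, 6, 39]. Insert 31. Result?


Append 31: [45, 45, 10, 6, 39, 31]
Bubble up: swap idx 5(31) with idx 2(10)
Result: [45, 45, 31, 6, 39, 10]


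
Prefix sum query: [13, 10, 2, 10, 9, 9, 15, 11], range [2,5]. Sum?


Prefix sums: [0, 13, 23, 25, 35, 44, 53, 68, 79]
Sum[2..5] = prefix[6] - prefix[2] = 53 - 23 = 30


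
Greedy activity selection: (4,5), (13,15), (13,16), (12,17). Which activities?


Greedy: pick earliest-ending, then skip overlaps.
Selected (2 activities): [(4, 5), (13, 15)]


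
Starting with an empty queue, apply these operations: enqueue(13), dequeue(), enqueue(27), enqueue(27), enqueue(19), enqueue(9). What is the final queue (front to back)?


enqueue(13) -> [13]
dequeue() returns 13 -> []
enqueue(27) -> [27]
enqueue(27) -> [27, 27]
enqueue(19) -> [27, 27, 19]
enqueue(9) -> [27, 27, 19, 9]
Final queue (front to back): [27, 27, 19, 9]


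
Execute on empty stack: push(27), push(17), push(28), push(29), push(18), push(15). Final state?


push(27) -> [27]
push(17) -> [27, 17]
push(28) -> [27, 17, 28]
push(29) -> [27, 17, 28, 29]
push(18) -> [27, 17, 28, 29, 18]
push(15) -> [27, 17, 28, 29, 18, 15]
Final stack (bottom to top): [27, 17, 28, 29, 18, 15]


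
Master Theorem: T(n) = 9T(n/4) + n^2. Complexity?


a=9, b=4, c=2. log_4(9)=1.585 < c=2. Case 3: O(n^c) = O(n^2)
Complexity: O(n^2)


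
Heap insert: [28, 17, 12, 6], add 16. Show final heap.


Append 16: [28, 17, 12, 6, 16]
Bubble up: no swaps needed
Result: [28, 17, 12, 6, 16]


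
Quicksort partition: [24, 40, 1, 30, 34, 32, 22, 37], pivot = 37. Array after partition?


Elements <= 37 go left of pivot.
Result: [24, 1, 30, 34, 32, 22, 37, 40], pivot at index 6


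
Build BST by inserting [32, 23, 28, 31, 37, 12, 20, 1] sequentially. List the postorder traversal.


Root = 32; build tree by BST insertion.
Postorder traversal: [1, 20, 12, 31, 28, 23, 37, 32]


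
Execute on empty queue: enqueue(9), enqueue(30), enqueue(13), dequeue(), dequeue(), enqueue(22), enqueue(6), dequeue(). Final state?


enqueue(9) -> [9]
enqueue(30) -> [9, 30]
enqueue(13) -> [9, 30, 13]
dequeue() returns 9 -> [30, 13]
dequeue() returns 30 -> [13]
enqueue(22) -> [13, 22]
enqueue(6) -> [13, 22, 6]
dequeue() returns 13 -> [22, 6]
Final queue (front to back): [22, 6]


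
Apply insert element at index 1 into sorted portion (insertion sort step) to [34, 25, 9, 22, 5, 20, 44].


After one pass: [25, 34, 9, 22, 5, 20, 44]


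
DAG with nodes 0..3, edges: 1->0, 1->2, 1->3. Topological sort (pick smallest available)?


Kahn's algorithm, process smallest node first
Order: [1, 0, 2, 3]


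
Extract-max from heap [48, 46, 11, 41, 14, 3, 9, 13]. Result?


Max = 48
Replace root with last, heapify down
Resulting heap: [46, 41, 11, 13, 14, 3, 9]


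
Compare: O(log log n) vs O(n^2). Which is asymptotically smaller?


double-logarithmic grows slower than quadratic
O(log log n) is asymptotically smaller; O(n^2) grows faster


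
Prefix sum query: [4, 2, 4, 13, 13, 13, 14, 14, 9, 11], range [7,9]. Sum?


Prefix sums: [0, 4, 6, 10, 23, 36, 49, 63, 77, 86, 97]
Sum[7..9] = prefix[10] - prefix[7] = 97 - 63 = 34


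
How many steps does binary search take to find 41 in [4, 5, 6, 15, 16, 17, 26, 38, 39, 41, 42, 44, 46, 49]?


Search for 41:
[0,13] mid=6 arr[6]=26
[7,13] mid=10 arr[10]=42
[7,9] mid=8 arr[8]=39
[9,9] mid=9 arr[9]=41
Total: 4 comparisons


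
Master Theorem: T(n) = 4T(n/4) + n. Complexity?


a=4, b=4, c=1. log_4(4)=1 = c=1. Case 2: O(n^c log n) = O(n log n)
Complexity: O(n log n)


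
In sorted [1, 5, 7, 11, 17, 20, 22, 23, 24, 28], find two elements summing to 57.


Two pointers: lo=0, hi=9
No pair sums to 57


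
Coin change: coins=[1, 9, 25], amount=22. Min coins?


dp[0]=0; dp[i]=1+min(dp[i-c] for c in coins)
...dp[17]=9, dp[18]=2, dp[19]=3, dp[20]=4, dp[21]=5, dp[22]=6
Minimum coins for 22 = 6


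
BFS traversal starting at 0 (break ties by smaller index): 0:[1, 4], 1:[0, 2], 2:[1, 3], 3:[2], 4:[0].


BFS queue: start with [0]
Visit order: [0, 1, 4, 2, 3]


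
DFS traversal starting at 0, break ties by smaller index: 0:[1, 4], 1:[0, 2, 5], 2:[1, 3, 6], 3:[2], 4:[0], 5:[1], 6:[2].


DFS stack-based: start with [0]
Visit order: [0, 1, 2, 3, 6, 5, 4]


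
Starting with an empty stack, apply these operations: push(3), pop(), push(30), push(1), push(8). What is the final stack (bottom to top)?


push(3) -> [3]
pop() returns 3 -> []
push(30) -> [30]
push(1) -> [30, 1]
push(8) -> [30, 1, 8]
Final stack (bottom to top): [30, 1, 8]


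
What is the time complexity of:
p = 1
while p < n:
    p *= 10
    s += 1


Per nesting level: O(log n) = O(log n)
Complexity: O(log n)


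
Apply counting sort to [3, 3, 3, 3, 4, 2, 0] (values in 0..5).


Count array: [1, 0, 1, 4, 1, 0]
Reconstruct: [0, 2, 3, 3, 3, 3, 4]


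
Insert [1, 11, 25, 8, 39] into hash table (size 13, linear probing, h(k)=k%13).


Insertions: 1->slot 1; 11->slot 11; 25->slot 12; 8->slot 8; 39->slot 0
Table: [39, 1, None, None, None, None, None, None, 8, None, None, 11, 25]


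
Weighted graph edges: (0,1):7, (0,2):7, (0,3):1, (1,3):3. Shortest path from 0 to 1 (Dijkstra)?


Dijkstra from 0:
Distances: {0: 0, 1: 4, 2: 7, 3: 1}
Shortest distance to 1 = 4, path = [0, 3, 1]


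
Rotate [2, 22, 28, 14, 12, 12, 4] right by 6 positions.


Right rotate by 6: [22, 28, 14, 12, 12, 4, 2]


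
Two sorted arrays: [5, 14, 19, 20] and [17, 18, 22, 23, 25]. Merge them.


Compare heads, take smaller each step.
Merged: [5, 14, 17, 18, 19, 20, 22, 23, 25]


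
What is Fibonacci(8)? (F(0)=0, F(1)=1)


F(n)=F(n-1)+F(n-2)
...F(6)=8, F(7)=13, F(8)=21


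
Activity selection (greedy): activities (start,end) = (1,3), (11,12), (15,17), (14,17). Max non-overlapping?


Greedy: pick earliest-ending, then skip overlaps.
Selected (3 activities): [(1, 3), (11, 12), (15, 17)]


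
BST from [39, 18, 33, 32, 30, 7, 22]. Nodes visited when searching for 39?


BST root = 39
Search for 39: compare at each node
Path: [39]


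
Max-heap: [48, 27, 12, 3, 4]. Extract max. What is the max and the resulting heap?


Max = 48
Replace root with last, heapify down
Resulting heap: [27, 4, 12, 3]


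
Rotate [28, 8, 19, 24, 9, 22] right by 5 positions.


Right rotate by 5: [8, 19, 24, 9, 22, 28]


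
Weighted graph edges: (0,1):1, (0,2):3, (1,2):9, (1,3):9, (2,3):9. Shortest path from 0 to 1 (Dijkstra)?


Dijkstra from 0:
Distances: {0: 0, 1: 1, 2: 3, 3: 10}
Shortest distance to 1 = 1, path = [0, 1]


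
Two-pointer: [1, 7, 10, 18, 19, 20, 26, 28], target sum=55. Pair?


Two pointers: lo=0, hi=7
No pair sums to 55


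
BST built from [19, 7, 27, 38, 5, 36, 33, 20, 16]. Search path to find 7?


BST root = 19
Search for 7: compare at each node
Path: [19, 7]


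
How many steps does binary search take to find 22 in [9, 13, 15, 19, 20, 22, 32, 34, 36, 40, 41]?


Search for 22:
[0,10] mid=5 arr[5]=22
Total: 1 comparisons


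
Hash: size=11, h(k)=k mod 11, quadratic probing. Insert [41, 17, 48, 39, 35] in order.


Insertions: 41->slot 8; 17->slot 6; 48->slot 4; 39->slot 7; 35->slot 2
Table: [None, None, 35, None, 48, None, 17, 39, 41, None, None]


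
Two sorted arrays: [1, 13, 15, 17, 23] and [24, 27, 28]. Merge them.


Compare heads, take smaller each step.
Merged: [1, 13, 15, 17, 23, 24, 27, 28]


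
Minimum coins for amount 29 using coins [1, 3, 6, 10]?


dp[0]=0; dp[i]=1+min(dp[i-c] for c in coins)
...dp[24]=4, dp[25]=4, dp[26]=3, dp[27]=4, dp[28]=4, dp[29]=4
Minimum coins for 29 = 4


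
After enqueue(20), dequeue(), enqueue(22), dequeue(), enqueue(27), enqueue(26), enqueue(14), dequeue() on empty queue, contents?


enqueue(20) -> [20]
dequeue() returns 20 -> []
enqueue(22) -> [22]
dequeue() returns 22 -> []
enqueue(27) -> [27]
enqueue(26) -> [27, 26]
enqueue(14) -> [27, 26, 14]
dequeue() returns 27 -> [26, 14]
Final queue (front to back): [26, 14]


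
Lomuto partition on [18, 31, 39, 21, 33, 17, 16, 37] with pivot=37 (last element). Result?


Elements <= 37 go left of pivot.
Result: [18, 31, 21, 33, 17, 16, 37, 39], pivot at index 6


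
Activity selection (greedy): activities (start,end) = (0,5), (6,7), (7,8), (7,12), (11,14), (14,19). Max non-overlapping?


Greedy: pick earliest-ending, then skip overlaps.
Selected (5 activities): [(0, 5), (6, 7), (7, 8), (11, 14), (14, 19)]


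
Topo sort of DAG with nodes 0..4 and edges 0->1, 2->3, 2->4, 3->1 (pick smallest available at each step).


Kahn's algorithm, process smallest node first
Order: [0, 2, 3, 1, 4]


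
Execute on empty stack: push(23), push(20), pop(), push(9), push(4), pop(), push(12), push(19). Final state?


push(23) -> [23]
push(20) -> [23, 20]
pop() returns 20 -> [23]
push(9) -> [23, 9]
push(4) -> [23, 9, 4]
pop() returns 4 -> [23, 9]
push(12) -> [23, 9, 12]
push(19) -> [23, 9, 12, 19]
Final stack (bottom to top): [23, 9, 12, 19]


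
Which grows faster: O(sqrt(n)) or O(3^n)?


sublinear grows slower than exponential (base 3)
O(sqrt(n)) is asymptotically smaller; O(3^n) grows faster


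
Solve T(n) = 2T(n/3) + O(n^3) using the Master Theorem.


a=2, b=3, c=3. log_3(2)=0.631 < c=3. Case 3: O(n^c) = O(n^3)
Complexity: O(n^3)


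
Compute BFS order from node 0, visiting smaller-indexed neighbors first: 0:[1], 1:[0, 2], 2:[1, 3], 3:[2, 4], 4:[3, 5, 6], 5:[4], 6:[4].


BFS queue: start with [0]
Visit order: [0, 1, 2, 3, 4, 5, 6]


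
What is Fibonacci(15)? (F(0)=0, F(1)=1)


F(n)=F(n-1)+F(n-2)
...F(13)=233, F(14)=377, F(15)=610


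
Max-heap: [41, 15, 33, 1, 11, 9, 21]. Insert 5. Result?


Append 5: [41, 15, 33, 1, 11, 9, 21, 5]
Bubble up: swap idx 7(5) with idx 3(1)
Result: [41, 15, 33, 5, 11, 9, 21, 1]


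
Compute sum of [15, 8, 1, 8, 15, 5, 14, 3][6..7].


Prefix sums: [0, 15, 23, 24, 32, 47, 52, 66, 69]
Sum[6..7] = prefix[8] - prefix[6] = 69 - 52 = 17


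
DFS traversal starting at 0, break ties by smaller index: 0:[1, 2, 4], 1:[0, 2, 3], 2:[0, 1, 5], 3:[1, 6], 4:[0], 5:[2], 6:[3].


DFS stack-based: start with [0]
Visit order: [0, 1, 2, 5, 3, 6, 4]


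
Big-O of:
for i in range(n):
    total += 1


Per nesting level: O(n) = O(n)
Complexity: O(n)


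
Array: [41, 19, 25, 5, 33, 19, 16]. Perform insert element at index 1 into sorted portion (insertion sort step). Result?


After one pass: [19, 41, 25, 5, 33, 19, 16]


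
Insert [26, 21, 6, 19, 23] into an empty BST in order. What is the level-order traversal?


Root = 26; build tree by BST insertion.
Level-Order traversal: [26, 21, 6, 23, 19]


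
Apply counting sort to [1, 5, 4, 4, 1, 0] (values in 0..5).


Count array: [1, 2, 0, 0, 2, 1]
Reconstruct: [0, 1, 1, 4, 4, 5]


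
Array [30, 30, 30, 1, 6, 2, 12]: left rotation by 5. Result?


Left rotate by 5: [2, 12, 30, 30, 30, 1, 6]


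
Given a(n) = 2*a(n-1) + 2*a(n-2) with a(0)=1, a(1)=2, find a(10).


Build bottom-up:
...a(8)=2448, a(9)=6688, a(10)=2*6688+2*2448=18272


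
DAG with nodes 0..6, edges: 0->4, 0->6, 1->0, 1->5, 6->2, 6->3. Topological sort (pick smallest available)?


Kahn's algorithm, process smallest node first
Order: [1, 0, 4, 5, 6, 2, 3]


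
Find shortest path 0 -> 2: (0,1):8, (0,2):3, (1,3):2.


Dijkstra from 0:
Distances: {0: 0, 1: 8, 2: 3, 3: 10}
Shortest distance to 2 = 3, path = [0, 2]


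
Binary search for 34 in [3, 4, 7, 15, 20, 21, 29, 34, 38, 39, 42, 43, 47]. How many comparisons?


Search for 34:
[0,12] mid=6 arr[6]=29
[7,12] mid=9 arr[9]=39
[7,8] mid=7 arr[7]=34
Total: 3 comparisons


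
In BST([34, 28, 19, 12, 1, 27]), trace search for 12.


BST root = 34
Search for 12: compare at each node
Path: [34, 28, 19, 12]


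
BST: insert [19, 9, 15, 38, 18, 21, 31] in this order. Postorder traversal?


Root = 19; build tree by BST insertion.
Postorder traversal: [18, 15, 9, 31, 21, 38, 19]


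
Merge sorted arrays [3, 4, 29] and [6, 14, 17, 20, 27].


Compare heads, take smaller each step.
Merged: [3, 4, 6, 14, 17, 20, 27, 29]


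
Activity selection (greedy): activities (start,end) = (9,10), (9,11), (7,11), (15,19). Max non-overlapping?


Greedy: pick earliest-ending, then skip overlaps.
Selected (2 activities): [(9, 10), (15, 19)]


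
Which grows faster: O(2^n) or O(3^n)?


exponential grows slower than exponential (base 3)
O(2^n) is asymptotically smaller; O(3^n) grows faster


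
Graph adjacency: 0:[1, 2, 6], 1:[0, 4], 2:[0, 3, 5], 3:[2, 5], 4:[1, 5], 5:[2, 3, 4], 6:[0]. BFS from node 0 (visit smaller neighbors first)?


BFS queue: start with [0]
Visit order: [0, 1, 2, 6, 4, 3, 5]


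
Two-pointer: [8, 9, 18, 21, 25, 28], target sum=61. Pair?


Two pointers: lo=0, hi=5
No pair sums to 61


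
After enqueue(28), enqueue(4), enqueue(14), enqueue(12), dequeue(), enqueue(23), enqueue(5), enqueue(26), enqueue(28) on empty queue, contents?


enqueue(28) -> [28]
enqueue(4) -> [28, 4]
enqueue(14) -> [28, 4, 14]
enqueue(12) -> [28, 4, 14, 12]
dequeue() returns 28 -> [4, 14, 12]
enqueue(23) -> [4, 14, 12, 23]
enqueue(5) -> [4, 14, 12, 23, 5]
enqueue(26) -> [4, 14, 12, 23, 5, 26]
enqueue(28) -> [4, 14, 12, 23, 5, 26, 28]
Final queue (front to back): [4, 14, 12, 23, 5, 26, 28]


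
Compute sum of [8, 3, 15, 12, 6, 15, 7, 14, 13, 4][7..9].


Prefix sums: [0, 8, 11, 26, 38, 44, 59, 66, 80, 93, 97]
Sum[7..9] = prefix[10] - prefix[7] = 97 - 66 = 31


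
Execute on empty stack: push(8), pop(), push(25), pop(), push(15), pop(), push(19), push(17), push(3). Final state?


push(8) -> [8]
pop() returns 8 -> []
push(25) -> [25]
pop() returns 25 -> []
push(15) -> [15]
pop() returns 15 -> []
push(19) -> [19]
push(17) -> [19, 17]
push(3) -> [19, 17, 3]
Final stack (bottom to top): [19, 17, 3]


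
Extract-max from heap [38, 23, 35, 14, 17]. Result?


Max = 38
Replace root with last, heapify down
Resulting heap: [35, 23, 17, 14]


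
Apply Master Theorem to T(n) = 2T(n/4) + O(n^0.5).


a=2, b=4, c=0.5. log_4(2)=0.5 = c=0.5. Case 2: O(n^c log n) = O(sqrt(n) log n)
Complexity: O(sqrt(n) log n)


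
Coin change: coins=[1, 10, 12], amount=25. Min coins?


dp[0]=0; dp[i]=1+min(dp[i-c] for c in coins)
...dp[20]=2, dp[21]=3, dp[22]=2, dp[23]=3, dp[24]=2, dp[25]=3
Minimum coins for 25 = 3


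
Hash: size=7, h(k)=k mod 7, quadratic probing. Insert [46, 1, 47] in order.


Insertions: 46->slot 4; 1->slot 1; 47->slot 5
Table: [None, 1, None, None, 46, 47, None]


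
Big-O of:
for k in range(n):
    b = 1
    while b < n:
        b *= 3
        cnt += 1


Per nesting level: O(n) * O(log n) = O(n log n)
Complexity: O(n log n)


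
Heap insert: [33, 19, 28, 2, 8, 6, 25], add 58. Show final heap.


Append 58: [33, 19, 28, 2, 8, 6, 25, 58]
Bubble up: swap idx 7(58) with idx 3(2); swap idx 3(58) with idx 1(19); swap idx 1(58) with idx 0(33)
Result: [58, 33, 28, 19, 8, 6, 25, 2]


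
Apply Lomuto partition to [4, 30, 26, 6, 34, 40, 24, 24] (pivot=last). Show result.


Elements <= 24 go left of pivot.
Result: [4, 6, 24, 24, 34, 40, 26, 30], pivot at index 3


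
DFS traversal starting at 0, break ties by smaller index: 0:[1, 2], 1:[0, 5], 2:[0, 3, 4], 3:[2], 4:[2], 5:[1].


DFS stack-based: start with [0]
Visit order: [0, 1, 5, 2, 3, 4]


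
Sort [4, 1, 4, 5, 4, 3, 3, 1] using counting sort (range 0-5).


Count array: [0, 2, 0, 2, 3, 1]
Reconstruct: [1, 1, 3, 3, 4, 4, 4, 5]


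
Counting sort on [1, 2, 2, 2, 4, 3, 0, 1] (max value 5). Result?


Count array: [1, 2, 3, 1, 1, 0]
Reconstruct: [0, 1, 1, 2, 2, 2, 3, 4]


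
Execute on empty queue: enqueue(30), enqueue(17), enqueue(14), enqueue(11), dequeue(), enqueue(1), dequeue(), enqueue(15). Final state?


enqueue(30) -> [30]
enqueue(17) -> [30, 17]
enqueue(14) -> [30, 17, 14]
enqueue(11) -> [30, 17, 14, 11]
dequeue() returns 30 -> [17, 14, 11]
enqueue(1) -> [17, 14, 11, 1]
dequeue() returns 17 -> [14, 11, 1]
enqueue(15) -> [14, 11, 1, 15]
Final queue (front to back): [14, 11, 1, 15]


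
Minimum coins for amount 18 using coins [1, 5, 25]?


dp[0]=0; dp[i]=1+min(dp[i-c] for c in coins)
...dp[13]=5, dp[14]=6, dp[15]=3, dp[16]=4, dp[17]=5, dp[18]=6
Minimum coins for 18 = 6


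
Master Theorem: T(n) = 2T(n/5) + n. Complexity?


a=2, b=5, c=1. log_5(2)=0.431 < c=1. Case 3: O(n^c) = O(n)
Complexity: O(n)


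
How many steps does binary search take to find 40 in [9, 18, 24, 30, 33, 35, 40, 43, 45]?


Search for 40:
[0,8] mid=4 arr[4]=33
[5,8] mid=6 arr[6]=40
Total: 2 comparisons


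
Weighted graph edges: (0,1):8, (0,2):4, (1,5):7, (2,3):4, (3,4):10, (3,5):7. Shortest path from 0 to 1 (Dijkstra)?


Dijkstra from 0:
Distances: {0: 0, 1: 8, 2: 4, 3: 8, 4: 18, 5: 15}
Shortest distance to 1 = 8, path = [0, 1]


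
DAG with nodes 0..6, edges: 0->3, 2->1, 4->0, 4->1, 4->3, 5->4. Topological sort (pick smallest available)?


Kahn's algorithm, process smallest node first
Order: [2, 5, 4, 0, 1, 3, 6]


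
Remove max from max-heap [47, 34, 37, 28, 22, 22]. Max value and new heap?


Max = 47
Replace root with last, heapify down
Resulting heap: [37, 34, 22, 28, 22]


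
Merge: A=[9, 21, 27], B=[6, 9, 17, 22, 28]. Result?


Compare heads, take smaller each step.
Merged: [6, 9, 9, 17, 21, 22, 27, 28]


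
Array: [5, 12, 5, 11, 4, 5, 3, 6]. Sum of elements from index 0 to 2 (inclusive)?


Prefix sums: [0, 5, 17, 22, 33, 37, 42, 45, 51]
Sum[0..2] = prefix[3] - prefix[0] = 22 - 0 = 22


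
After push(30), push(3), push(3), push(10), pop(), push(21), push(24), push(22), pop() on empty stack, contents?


push(30) -> [30]
push(3) -> [30, 3]
push(3) -> [30, 3, 3]
push(10) -> [30, 3, 3, 10]
pop() returns 10 -> [30, 3, 3]
push(21) -> [30, 3, 3, 21]
push(24) -> [30, 3, 3, 21, 24]
push(22) -> [30, 3, 3, 21, 24, 22]
pop() returns 22 -> [30, 3, 3, 21, 24]
Final stack (bottom to top): [30, 3, 3, 21, 24]


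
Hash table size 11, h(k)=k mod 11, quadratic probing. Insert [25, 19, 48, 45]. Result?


Insertions: 25->slot 3; 19->slot 8; 48->slot 4; 45->slot 1
Table: [None, 45, None, 25, 48, None, None, None, 19, None, None]


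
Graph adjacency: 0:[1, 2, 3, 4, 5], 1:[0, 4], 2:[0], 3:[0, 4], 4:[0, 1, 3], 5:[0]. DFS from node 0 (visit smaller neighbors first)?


DFS stack-based: start with [0]
Visit order: [0, 1, 4, 3, 2, 5]


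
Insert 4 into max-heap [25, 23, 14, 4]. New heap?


Append 4: [25, 23, 14, 4, 4]
Bubble up: no swaps needed
Result: [25, 23, 14, 4, 4]


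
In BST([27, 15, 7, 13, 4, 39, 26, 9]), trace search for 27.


BST root = 27
Search for 27: compare at each node
Path: [27]


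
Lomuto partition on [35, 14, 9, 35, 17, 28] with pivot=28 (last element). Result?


Elements <= 28 go left of pivot.
Result: [14, 9, 17, 28, 35, 35], pivot at index 3


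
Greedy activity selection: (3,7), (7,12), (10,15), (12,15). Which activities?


Greedy: pick earliest-ending, then skip overlaps.
Selected (3 activities): [(3, 7), (7, 12), (12, 15)]


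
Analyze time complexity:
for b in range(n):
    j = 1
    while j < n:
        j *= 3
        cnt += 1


Per nesting level: O(n) * O(log n) = O(n log n)
Complexity: O(n log n)


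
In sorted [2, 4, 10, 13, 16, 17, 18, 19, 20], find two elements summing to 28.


Two pointers: lo=0, hi=8
Found pair: (10, 18) summing to 28


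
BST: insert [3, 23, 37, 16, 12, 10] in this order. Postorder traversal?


Root = 3; build tree by BST insertion.
Postorder traversal: [10, 12, 16, 37, 23, 3]


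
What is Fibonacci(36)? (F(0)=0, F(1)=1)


F(n)=F(n-1)+F(n-2)
...F(34)=5702887, F(35)=9227465, F(36)=14930352


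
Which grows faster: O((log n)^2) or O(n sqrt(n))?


polylogarithmic grows slower than n^1.5
O((log n)^2) is asymptotically smaller; O(n sqrt(n)) grows faster


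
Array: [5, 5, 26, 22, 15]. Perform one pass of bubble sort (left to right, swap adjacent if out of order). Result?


After one pass: [5, 5, 22, 15, 26]


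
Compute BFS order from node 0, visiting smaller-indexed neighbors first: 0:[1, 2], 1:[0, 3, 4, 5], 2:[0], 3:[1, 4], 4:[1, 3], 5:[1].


BFS queue: start with [0]
Visit order: [0, 1, 2, 3, 4, 5]


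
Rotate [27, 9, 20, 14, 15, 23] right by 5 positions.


Right rotate by 5: [9, 20, 14, 15, 23, 27]


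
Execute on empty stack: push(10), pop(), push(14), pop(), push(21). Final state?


push(10) -> [10]
pop() returns 10 -> []
push(14) -> [14]
pop() returns 14 -> []
push(21) -> [21]
Final stack (bottom to top): [21]


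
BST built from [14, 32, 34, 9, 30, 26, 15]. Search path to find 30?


BST root = 14
Search for 30: compare at each node
Path: [14, 32, 30]


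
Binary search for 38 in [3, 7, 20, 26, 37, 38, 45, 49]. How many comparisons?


Search for 38:
[0,7] mid=3 arr[3]=26
[4,7] mid=5 arr[5]=38
Total: 2 comparisons


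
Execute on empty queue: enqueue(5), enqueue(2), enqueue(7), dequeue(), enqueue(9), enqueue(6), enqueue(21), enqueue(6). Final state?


enqueue(5) -> [5]
enqueue(2) -> [5, 2]
enqueue(7) -> [5, 2, 7]
dequeue() returns 5 -> [2, 7]
enqueue(9) -> [2, 7, 9]
enqueue(6) -> [2, 7, 9, 6]
enqueue(21) -> [2, 7, 9, 6, 21]
enqueue(6) -> [2, 7, 9, 6, 21, 6]
Final queue (front to back): [2, 7, 9, 6, 21, 6]


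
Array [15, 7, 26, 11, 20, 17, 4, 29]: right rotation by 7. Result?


Right rotate by 7: [7, 26, 11, 20, 17, 4, 29, 15]


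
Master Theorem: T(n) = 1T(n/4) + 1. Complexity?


a=1, b=4, c=0. log_4(1)=0 = c=0. Case 2: O(n^c log n) = O(log n)
Complexity: O(log n)


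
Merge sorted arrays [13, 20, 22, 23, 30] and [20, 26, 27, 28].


Compare heads, take smaller each step.
Merged: [13, 20, 20, 22, 23, 26, 27, 28, 30]


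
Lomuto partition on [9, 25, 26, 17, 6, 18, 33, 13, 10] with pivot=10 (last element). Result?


Elements <= 10 go left of pivot.
Result: [9, 6, 10, 17, 25, 18, 33, 13, 26], pivot at index 2


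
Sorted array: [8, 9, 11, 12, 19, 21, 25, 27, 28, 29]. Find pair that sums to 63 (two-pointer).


Two pointers: lo=0, hi=9
No pair sums to 63


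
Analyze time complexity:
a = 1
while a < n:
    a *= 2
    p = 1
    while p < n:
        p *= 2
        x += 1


Per nesting level: O(log n) * O(log n) = O((log n)^2)
Complexity: O((log n)^2)


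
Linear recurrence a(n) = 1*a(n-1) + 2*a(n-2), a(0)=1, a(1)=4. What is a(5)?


Build bottom-up:
...a(3)=14, a(4)=26, a(5)=1*26+2*14=54


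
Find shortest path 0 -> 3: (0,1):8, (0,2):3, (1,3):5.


Dijkstra from 0:
Distances: {0: 0, 1: 8, 2: 3, 3: 13}
Shortest distance to 3 = 13, path = [0, 1, 3]


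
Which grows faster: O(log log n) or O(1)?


constant grows slower than double-logarithmic
O(1) is asymptotically smaller; O(log log n) grows faster


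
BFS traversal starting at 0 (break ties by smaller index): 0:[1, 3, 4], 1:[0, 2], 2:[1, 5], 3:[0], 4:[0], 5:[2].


BFS queue: start with [0]
Visit order: [0, 1, 3, 4, 2, 5]


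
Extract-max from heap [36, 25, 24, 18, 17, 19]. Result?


Max = 36
Replace root with last, heapify down
Resulting heap: [25, 19, 24, 18, 17]


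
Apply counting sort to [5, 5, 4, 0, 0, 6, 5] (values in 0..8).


Count array: [2, 0, 0, 0, 1, 3, 1, 0, 0]
Reconstruct: [0, 0, 4, 5, 5, 5, 6]


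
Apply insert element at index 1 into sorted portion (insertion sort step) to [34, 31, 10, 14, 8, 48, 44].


After one pass: [31, 34, 10, 14, 8, 48, 44]


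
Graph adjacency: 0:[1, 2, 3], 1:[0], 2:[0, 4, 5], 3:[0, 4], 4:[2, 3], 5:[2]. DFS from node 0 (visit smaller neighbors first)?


DFS stack-based: start with [0]
Visit order: [0, 1, 2, 4, 3, 5]


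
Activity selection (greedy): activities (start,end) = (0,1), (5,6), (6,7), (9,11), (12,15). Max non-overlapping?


Greedy: pick earliest-ending, then skip overlaps.
Selected (5 activities): [(0, 1), (5, 6), (6, 7), (9, 11), (12, 15)]


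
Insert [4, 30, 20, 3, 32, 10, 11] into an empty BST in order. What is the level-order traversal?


Root = 4; build tree by BST insertion.
Level-Order traversal: [4, 3, 30, 20, 32, 10, 11]


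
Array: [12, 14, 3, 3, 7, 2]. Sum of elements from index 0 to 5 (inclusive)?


Prefix sums: [0, 12, 26, 29, 32, 39, 41]
Sum[0..5] = prefix[6] - prefix[0] = 41 - 0 = 41


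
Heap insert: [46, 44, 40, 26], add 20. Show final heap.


Append 20: [46, 44, 40, 26, 20]
Bubble up: no swaps needed
Result: [46, 44, 40, 26, 20]


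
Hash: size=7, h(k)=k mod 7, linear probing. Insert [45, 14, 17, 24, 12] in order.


Insertions: 45->slot 3; 14->slot 0; 17->slot 4; 24->slot 5; 12->slot 6
Table: [14, None, None, 45, 17, 24, 12]


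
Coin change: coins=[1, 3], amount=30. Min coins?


dp[0]=0; dp[i]=1+min(dp[i-c] for c in coins)
...dp[25]=9, dp[26]=10, dp[27]=9, dp[28]=10, dp[29]=11, dp[30]=10
Minimum coins for 30 = 10


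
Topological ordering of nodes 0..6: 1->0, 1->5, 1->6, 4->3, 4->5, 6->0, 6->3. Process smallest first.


Kahn's algorithm, process smallest node first
Order: [1, 2, 4, 5, 6, 0, 3]


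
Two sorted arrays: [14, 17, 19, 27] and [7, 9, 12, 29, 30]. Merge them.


Compare heads, take smaller each step.
Merged: [7, 9, 12, 14, 17, 19, 27, 29, 30]


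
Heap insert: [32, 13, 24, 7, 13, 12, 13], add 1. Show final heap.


Append 1: [32, 13, 24, 7, 13, 12, 13, 1]
Bubble up: no swaps needed
Result: [32, 13, 24, 7, 13, 12, 13, 1]


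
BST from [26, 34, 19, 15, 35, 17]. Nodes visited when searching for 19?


BST root = 26
Search for 19: compare at each node
Path: [26, 19]


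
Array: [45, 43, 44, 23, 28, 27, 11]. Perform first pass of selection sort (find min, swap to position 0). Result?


After one pass: [11, 43, 44, 23, 28, 27, 45]


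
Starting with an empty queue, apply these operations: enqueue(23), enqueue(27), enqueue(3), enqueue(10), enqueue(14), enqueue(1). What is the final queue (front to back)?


enqueue(23) -> [23]
enqueue(27) -> [23, 27]
enqueue(3) -> [23, 27, 3]
enqueue(10) -> [23, 27, 3, 10]
enqueue(14) -> [23, 27, 3, 10, 14]
enqueue(1) -> [23, 27, 3, 10, 14, 1]
Final queue (front to back): [23, 27, 3, 10, 14, 1]


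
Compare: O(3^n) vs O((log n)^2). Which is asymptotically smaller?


polylogarithmic grows slower than exponential (base 3)
O((log n)^2) is asymptotically smaller; O(3^n) grows faster


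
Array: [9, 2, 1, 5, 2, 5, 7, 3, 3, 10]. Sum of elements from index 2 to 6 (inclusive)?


Prefix sums: [0, 9, 11, 12, 17, 19, 24, 31, 34, 37, 47]
Sum[2..6] = prefix[7] - prefix[2] = 31 - 11 = 20


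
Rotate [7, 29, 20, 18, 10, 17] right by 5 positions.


Right rotate by 5: [29, 20, 18, 10, 17, 7]


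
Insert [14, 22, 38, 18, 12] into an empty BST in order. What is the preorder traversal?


Root = 14; build tree by BST insertion.
Preorder traversal: [14, 12, 22, 18, 38]


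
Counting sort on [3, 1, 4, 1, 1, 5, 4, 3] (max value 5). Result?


Count array: [0, 3, 0, 2, 2, 1]
Reconstruct: [1, 1, 1, 3, 3, 4, 4, 5]


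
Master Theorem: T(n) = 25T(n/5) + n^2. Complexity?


a=25, b=5, c=2. log_5(25)=2 = c=2. Case 2: O(n^c log n) = O(n^2 log n)
Complexity: O(n^2 log n)


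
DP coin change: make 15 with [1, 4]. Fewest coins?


dp[0]=0; dp[i]=1+min(dp[i-c] for c in coins)
...dp[10]=4, dp[11]=5, dp[12]=3, dp[13]=4, dp[14]=5, dp[15]=6
Minimum coins for 15 = 6


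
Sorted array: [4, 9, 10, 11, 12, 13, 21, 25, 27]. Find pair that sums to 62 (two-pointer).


Two pointers: lo=0, hi=8
No pair sums to 62


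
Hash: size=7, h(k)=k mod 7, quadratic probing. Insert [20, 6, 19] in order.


Insertions: 20->slot 6; 6->slot 0; 19->slot 5
Table: [6, None, None, None, None, 19, 20]


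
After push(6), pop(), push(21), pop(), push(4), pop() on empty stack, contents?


push(6) -> [6]
pop() returns 6 -> []
push(21) -> [21]
pop() returns 21 -> []
push(4) -> [4]
pop() returns 4 -> []
Final stack (bottom to top): []
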